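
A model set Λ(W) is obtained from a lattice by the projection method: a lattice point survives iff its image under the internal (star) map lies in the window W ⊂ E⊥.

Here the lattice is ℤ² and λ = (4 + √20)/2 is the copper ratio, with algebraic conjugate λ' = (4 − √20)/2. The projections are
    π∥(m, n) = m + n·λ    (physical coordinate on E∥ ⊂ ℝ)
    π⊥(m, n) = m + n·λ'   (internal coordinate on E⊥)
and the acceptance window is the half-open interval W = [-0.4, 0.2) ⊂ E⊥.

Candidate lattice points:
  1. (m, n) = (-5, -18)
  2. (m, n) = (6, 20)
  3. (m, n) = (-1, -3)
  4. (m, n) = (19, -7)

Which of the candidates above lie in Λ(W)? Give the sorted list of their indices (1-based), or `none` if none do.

3

Numerically λ ≈ 4.2361 and λ' = −1/λ ≈ -0.2361.
candidate 1: (m,n)=(-5,-18) → π∥ = -5-18·λ ≈ -81.2492, π⊥ = -5-18·λ' ≈ -0.7508 ∉ [-0.4, 0.2) ⇒ out
candidate 2: (m,n)=(6,20) → π∥ = 6+20·λ ≈ 90.7214, π⊥ = 6+20·λ' ≈ 1.2786 ∉ [-0.4, 0.2) ⇒ out
candidate 3: (m,n)=(-1,-3) → π∥ = -1-3·λ ≈ -13.7082, π⊥ = -1-3·λ' ≈ -0.2918 ∈ [-0.4, 0.2) ⇒ IN Λ
candidate 4: (m,n)=(19,-7) → π∥ = 19-7·λ ≈ -10.6525, π⊥ = 19-7·λ' ≈ 20.6525 ∉ [-0.4, 0.2) ⇒ out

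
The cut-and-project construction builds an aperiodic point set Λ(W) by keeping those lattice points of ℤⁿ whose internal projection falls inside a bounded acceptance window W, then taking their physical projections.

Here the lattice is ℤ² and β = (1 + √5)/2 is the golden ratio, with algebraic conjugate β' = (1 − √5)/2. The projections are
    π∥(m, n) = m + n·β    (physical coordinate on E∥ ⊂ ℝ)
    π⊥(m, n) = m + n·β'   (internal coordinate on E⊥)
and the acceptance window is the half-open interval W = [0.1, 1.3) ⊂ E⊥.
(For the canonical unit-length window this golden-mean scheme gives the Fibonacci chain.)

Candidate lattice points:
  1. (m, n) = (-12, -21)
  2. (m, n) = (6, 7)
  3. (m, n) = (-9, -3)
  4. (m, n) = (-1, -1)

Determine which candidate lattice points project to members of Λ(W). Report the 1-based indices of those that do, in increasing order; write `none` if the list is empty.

Compute β' = (1−√5)/2 = -0.618034, so π⊥(m,n) = m -0.618034·n.
[1] lift (-12,-21): star map gives 0.978714; window check 0.1 ≤ 0.978714 < 1.3 is true → IN Λ
[2] lift (6,7): star map gives 1.673762; window check 0.1 ≤ 1.673762 < 1.3 is false → out
[3] lift (-9,-3): star map gives -7.145898; window check 0.1 ≤ -7.145898 < 1.3 is false → out
[4] lift (-1,-1): star map gives -0.381966; window check 0.1 ≤ -0.381966 < 1.3 is false → out

1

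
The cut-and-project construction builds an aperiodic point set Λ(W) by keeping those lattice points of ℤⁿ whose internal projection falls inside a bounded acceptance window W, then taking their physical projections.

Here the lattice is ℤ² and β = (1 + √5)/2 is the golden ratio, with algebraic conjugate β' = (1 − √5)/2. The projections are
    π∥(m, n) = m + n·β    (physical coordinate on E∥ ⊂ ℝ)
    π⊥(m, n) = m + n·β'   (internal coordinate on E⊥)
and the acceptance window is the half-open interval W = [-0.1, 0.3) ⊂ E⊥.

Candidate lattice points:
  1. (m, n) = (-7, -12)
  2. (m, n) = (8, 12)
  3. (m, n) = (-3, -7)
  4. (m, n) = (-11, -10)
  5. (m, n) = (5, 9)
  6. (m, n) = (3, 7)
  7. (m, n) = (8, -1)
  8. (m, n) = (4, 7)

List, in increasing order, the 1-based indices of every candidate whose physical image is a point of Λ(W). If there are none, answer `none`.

none

β' = (1−√5)/2 ≈ -0.6180.
[1] lift (-7,-12): star map gives 0.4164; window check -0.1 ≤ 0.4164 < 0.3 is false → out
[2] lift (8,12): star map gives 0.5836; window check -0.1 ≤ 0.5836 < 0.3 is false → out
[3] lift (-3,-7): star map gives 1.3262; window check -0.1 ≤ 1.3262 < 0.3 is false → out
[4] lift (-11,-10): star map gives -4.8197; window check -0.1 ≤ -4.8197 < 0.3 is false → out
[5] lift (5,9): star map gives -0.5623; window check -0.1 ≤ -0.5623 < 0.3 is false → out
[6] lift (3,7): star map gives -1.3262; window check -0.1 ≤ -1.3262 < 0.3 is false → out
[7] lift (8,-1): star map gives 8.6180; window check -0.1 ≤ 8.6180 < 0.3 is false → out
[8] lift (4,7): star map gives -0.3262; window check -0.1 ≤ -0.3262 < 0.3 is false → out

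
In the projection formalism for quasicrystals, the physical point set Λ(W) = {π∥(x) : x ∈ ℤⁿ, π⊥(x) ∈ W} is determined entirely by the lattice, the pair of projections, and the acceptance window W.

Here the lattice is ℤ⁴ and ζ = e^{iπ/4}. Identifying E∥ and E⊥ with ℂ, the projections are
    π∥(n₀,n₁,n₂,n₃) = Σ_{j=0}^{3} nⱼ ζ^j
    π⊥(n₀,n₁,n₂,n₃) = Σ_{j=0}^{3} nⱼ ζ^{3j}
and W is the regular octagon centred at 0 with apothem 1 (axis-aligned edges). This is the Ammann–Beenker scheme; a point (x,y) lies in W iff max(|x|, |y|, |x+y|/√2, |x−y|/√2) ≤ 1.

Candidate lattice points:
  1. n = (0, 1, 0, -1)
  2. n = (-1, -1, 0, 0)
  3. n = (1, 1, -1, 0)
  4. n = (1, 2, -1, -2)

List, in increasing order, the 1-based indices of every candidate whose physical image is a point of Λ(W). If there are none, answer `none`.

With ζ = e^{iπ/4} the internal vectors are ζ^0,ζ^3,ζ^6,ζ^9.
#1 (0, 1, 0, -1): internal (-1.414214, 0.000000); octagon support 1.414214 vs apothem 1 → ∉ W
#2 (-1, -1, 0, 0): internal (-0.292893, -0.707107); octagon support 0.707107 vs apothem 1 → ∈ W
#3 (1, 1, -1, 0): internal (0.292893, 1.707107); octagon support 1.707107 vs apothem 1 → ∉ W
#4 (1, 2, -1, -2): internal (-1.828427, 1.000000); octagon support 2.000000 vs apothem 1 → ∉ W

2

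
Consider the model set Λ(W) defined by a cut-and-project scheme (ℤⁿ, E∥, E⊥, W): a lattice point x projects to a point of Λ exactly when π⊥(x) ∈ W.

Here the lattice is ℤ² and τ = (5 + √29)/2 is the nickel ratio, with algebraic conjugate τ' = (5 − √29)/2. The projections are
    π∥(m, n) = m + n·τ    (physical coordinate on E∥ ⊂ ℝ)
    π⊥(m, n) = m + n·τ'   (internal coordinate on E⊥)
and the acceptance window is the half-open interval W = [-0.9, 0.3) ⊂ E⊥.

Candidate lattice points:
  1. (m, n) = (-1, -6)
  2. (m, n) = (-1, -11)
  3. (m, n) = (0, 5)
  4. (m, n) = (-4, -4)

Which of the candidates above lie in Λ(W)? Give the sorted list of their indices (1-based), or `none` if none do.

1

Numerically τ ≈ 5.1926 and τ' = −1/τ ≈ -0.1926.
candidate 1: (m,n)=(-1,-6) → π∥ = -1-6·τ ≈ -32.1555, π⊥ = -1-6·τ' ≈ 0.1555 ∈ [-0.9, 0.3) ⇒ IN Λ
candidate 2: (m,n)=(-1,-11) → π∥ = -1-11·τ ≈ -58.1184, π⊥ = -1-11·τ' ≈ 1.1184 ∉ [-0.9, 0.3) ⇒ out
candidate 3: (m,n)=(0,5) → π∥ = 0+5·τ ≈ 25.9629, π⊥ = 0+5·τ' ≈ -0.9629 ∉ [-0.9, 0.3) ⇒ out
candidate 4: (m,n)=(-4,-4) → π∥ = -4-4·τ ≈ -24.7703, π⊥ = -4-4·τ' ≈ -3.2297 ∉ [-0.9, 0.3) ⇒ out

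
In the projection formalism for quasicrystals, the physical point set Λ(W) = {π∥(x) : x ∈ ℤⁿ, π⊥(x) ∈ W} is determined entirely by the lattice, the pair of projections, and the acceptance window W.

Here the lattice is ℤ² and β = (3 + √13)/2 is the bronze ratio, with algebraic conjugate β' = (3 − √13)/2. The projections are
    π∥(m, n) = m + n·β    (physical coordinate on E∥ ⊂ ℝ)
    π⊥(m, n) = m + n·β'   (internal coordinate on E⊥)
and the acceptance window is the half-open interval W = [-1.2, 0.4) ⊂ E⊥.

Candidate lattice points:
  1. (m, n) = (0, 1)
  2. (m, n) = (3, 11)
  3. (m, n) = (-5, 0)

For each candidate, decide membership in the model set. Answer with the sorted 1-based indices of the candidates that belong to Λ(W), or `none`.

Numerically β ≈ 3.3028 and β' = −1/β ≈ -0.3028.
#1 (0,1): internal coord 0 + (1)·β' = -0.3028; -0.3028 ∈ [-1.2, 0.4) → IN Λ
#2 (3,11): internal coord 3 + (11)·β' = -0.3305; -0.3305 ∈ [-1.2, 0.4) → IN Λ
#3 (-5,0): internal coord -5 + (0)·β' = -5.0000; -5.0000 ∉ [-1.2, 0.4) → out

1, 2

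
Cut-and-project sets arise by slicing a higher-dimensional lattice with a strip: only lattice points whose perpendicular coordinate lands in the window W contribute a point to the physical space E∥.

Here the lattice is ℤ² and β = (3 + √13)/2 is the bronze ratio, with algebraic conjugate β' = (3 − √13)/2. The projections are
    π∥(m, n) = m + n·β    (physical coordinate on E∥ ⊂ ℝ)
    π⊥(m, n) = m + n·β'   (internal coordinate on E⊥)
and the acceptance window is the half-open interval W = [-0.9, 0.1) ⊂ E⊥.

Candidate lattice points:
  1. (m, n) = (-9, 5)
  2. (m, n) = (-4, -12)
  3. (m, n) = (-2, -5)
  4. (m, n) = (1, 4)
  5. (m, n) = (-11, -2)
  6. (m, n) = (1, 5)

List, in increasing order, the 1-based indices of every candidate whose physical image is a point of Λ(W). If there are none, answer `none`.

2, 3, 4, 6

β' = (3−√13)/2 ≈ -0.302776.
candidate 1: (m,n)=(-9,5) → π∥ = -9+5·β ≈ 7.513878, π⊥ = -9+5·β' ≈ -10.513878 ∉ [-0.9, 0.1) ⇒ out
candidate 2: (m,n)=(-4,-12) → π∥ = -4-12·β ≈ -43.633308, π⊥ = -4-12·β' ≈ -0.366692 ∈ [-0.9, 0.1) ⇒ IN Λ
candidate 3: (m,n)=(-2,-5) → π∥ = -2-5·β ≈ -18.513878, π⊥ = -2-5·β' ≈ -0.486122 ∈ [-0.9, 0.1) ⇒ IN Λ
candidate 4: (m,n)=(1,4) → π∥ = 1+4·β ≈ 14.211103, π⊥ = 1+4·β' ≈ -0.211103 ∈ [-0.9, 0.1) ⇒ IN Λ
candidate 5: (m,n)=(-11,-2) → π∥ = -11-2·β ≈ -17.605551, π⊥ = -11-2·β' ≈ -10.394449 ∉ [-0.9, 0.1) ⇒ out
candidate 6: (m,n)=(1,5) → π∥ = 1+5·β ≈ 17.513878, π⊥ = 1+5·β' ≈ -0.513878 ∈ [-0.9, 0.1) ⇒ IN Λ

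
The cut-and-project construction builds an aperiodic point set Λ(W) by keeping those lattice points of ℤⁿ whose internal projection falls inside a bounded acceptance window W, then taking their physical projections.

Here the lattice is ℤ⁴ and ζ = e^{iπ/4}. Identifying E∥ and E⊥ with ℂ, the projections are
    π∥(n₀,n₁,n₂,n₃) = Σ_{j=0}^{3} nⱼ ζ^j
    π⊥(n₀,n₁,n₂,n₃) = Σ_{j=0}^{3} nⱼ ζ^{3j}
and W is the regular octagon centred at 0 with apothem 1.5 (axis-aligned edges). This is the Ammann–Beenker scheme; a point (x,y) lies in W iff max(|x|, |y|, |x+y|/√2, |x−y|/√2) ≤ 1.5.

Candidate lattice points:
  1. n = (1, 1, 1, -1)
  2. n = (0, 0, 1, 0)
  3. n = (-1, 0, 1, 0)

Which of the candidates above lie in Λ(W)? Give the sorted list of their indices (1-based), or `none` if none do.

With ζ = e^{iπ/4} the internal vectors are ζ^0,ζ^3,ζ^6,ζ^9.
#1 (1, 1, 1, -1): internal (-0.414214, -1.000000); octagon support 1.000000 vs apothem 1.5 → ∈ W
#2 (0, 0, 1, 0): internal (0.000000, -1.000000); octagon support 1.000000 vs apothem 1.5 → ∈ W
#3 (-1, 0, 1, 0): internal (-1.000000, -1.000000); octagon support 1.414214 vs apothem 1.5 → ∈ W

1, 2, 3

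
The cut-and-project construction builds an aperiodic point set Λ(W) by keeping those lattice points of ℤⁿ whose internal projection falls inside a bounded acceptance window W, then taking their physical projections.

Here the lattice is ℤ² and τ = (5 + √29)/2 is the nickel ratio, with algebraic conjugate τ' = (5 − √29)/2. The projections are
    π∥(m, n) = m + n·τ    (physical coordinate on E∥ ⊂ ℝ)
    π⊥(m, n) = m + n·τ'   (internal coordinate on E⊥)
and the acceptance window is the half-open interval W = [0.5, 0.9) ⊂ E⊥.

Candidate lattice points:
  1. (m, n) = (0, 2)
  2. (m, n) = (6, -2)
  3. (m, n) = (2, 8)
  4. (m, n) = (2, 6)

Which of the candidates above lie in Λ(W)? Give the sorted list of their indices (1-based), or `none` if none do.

4

τ' = (5−√29)/2 ≈ -0.19258.
#1 (0,2): internal coord 0 + (2)·τ' = -0.38516; -0.38516 ∉ [0.5, 0.9) → out
#2 (6,-2): internal coord 6 + (-2)·τ' = +6.38516; +6.38516 ∉ [0.5, 0.9) → out
#3 (2,8): internal coord 2 + (8)·τ' = +0.45934; +0.45934 ∉ [0.5, 0.9) → out
#4 (2,6): internal coord 2 + (6)·τ' = +0.84451; +0.84451 ∈ [0.5, 0.9) → IN Λ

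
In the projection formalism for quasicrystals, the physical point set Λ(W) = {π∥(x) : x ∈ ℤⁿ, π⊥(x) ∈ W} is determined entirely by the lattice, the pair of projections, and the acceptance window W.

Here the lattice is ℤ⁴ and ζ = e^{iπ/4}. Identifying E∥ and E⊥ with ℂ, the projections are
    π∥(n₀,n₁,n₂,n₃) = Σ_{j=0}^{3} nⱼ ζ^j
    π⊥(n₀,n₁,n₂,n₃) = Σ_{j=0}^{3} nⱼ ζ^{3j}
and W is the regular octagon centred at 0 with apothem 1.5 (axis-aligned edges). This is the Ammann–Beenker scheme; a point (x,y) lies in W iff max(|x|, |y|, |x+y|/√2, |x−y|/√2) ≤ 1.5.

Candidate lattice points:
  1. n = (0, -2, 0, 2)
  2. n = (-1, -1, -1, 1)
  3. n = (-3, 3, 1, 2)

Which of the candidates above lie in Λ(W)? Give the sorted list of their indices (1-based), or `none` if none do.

With ζ = e^{iπ/4} the internal vectors are ζ^0,ζ^3,ζ^6,ζ^9.
candidate 1: n = (0, -2, 0, 2) → π⊥ ≈ (+2.8284, +0.0000); max(|x|,|y|,|x±y|/√2) = 2.8284 > 1.5 ⇒ ∉ W
candidate 2: n = (-1, -1, -1, 1) → π⊥ ≈ (+0.4142, +1.0000); max(|x|,|y|,|x±y|/√2) = 1.0000 ≤ 1.5 ⇒ ∈ W
candidate 3: n = (-3, 3, 1, 2) → π⊥ ≈ (-3.7071, +2.5355); max(|x|,|y|,|x±y|/√2) = 4.4142 > 1.5 ⇒ ∉ W

2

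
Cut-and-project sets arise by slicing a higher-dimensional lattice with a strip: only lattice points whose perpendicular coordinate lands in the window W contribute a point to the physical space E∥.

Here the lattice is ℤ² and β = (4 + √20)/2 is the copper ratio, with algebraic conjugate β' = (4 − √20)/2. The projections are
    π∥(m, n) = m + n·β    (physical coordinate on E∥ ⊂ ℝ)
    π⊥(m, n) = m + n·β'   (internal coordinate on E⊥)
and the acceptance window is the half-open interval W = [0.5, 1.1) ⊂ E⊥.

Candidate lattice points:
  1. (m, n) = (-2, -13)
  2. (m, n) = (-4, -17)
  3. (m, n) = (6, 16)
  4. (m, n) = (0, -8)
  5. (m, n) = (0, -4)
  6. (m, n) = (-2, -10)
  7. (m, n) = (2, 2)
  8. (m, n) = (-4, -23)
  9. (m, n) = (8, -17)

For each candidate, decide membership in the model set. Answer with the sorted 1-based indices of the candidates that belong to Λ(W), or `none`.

Compute β' = (4−√20)/2 = -0.2361, so π⊥(m,n) = m -0.2361·n.
candidate 1: (m,n)=(-2,-13) → π∥ = -2-13·β ≈ -57.0689, π⊥ = -2-13·β' ≈ 1.0689 ∈ [0.5, 1.1) ⇒ IN Λ
candidate 2: (m,n)=(-4,-17) → π∥ = -4-17·β ≈ -76.0132, π⊥ = -4-17·β' ≈ 0.0132 ∉ [0.5, 1.1) ⇒ out
candidate 3: (m,n)=(6,16) → π∥ = 6+16·β ≈ 73.7771, π⊥ = 6+16·β' ≈ 2.2229 ∉ [0.5, 1.1) ⇒ out
candidate 4: (m,n)=(0,-8) → π∥ = 0-8·β ≈ -33.8885, π⊥ = 0-8·β' ≈ 1.8885 ∉ [0.5, 1.1) ⇒ out
candidate 5: (m,n)=(0,-4) → π∥ = 0-4·β ≈ -16.9443, π⊥ = 0-4·β' ≈ 0.9443 ∈ [0.5, 1.1) ⇒ IN Λ
candidate 6: (m,n)=(-2,-10) → π∥ = -2-10·β ≈ -44.3607, π⊥ = -2-10·β' ≈ 0.3607 ∉ [0.5, 1.1) ⇒ out
candidate 7: (m,n)=(2,2) → π∥ = 2+2·β ≈ 10.4721, π⊥ = 2+2·β' ≈ 1.5279 ∉ [0.5, 1.1) ⇒ out
candidate 8: (m,n)=(-4,-23) → π∥ = -4-23·β ≈ -101.4296, π⊥ = -4-23·β' ≈ 1.4296 ∉ [0.5, 1.1) ⇒ out
candidate 9: (m,n)=(8,-17) → π∥ = 8-17·β ≈ -64.0132, π⊥ = 8-17·β' ≈ 12.0132 ∉ [0.5, 1.1) ⇒ out

1, 5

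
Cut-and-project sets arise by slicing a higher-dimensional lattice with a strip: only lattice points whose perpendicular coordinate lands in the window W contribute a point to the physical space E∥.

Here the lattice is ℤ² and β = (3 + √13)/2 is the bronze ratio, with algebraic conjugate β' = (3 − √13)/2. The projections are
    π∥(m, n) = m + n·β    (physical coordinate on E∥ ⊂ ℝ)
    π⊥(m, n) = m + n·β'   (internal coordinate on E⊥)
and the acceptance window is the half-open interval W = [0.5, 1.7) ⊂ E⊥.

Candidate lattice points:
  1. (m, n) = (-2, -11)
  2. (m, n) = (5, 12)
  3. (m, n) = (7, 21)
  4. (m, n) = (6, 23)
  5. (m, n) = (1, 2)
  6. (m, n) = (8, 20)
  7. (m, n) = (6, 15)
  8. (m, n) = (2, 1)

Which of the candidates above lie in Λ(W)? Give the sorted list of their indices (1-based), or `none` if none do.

Numerically β ≈ 3.30278 and β' = −1/β ≈ -0.30278.
#1 (-2,-11): internal coord -2 + (-11)·β' = +1.33053; +1.33053 ∈ [0.5, 1.7) → IN Λ
#2 (5,12): internal coord 5 + (12)·β' = +1.36669; +1.36669 ∈ [0.5, 1.7) → IN Λ
#3 (7,21): internal coord 7 + (21)·β' = +0.64171; +0.64171 ∈ [0.5, 1.7) → IN Λ
#4 (6,23): internal coord 6 + (23)·β' = -0.96384; -0.96384 ∉ [0.5, 1.7) → out
#5 (1,2): internal coord 1 + (2)·β' = +0.39445; +0.39445 ∉ [0.5, 1.7) → out
#6 (8,20): internal coord 8 + (20)·β' = +1.94449; +1.94449 ∉ [0.5, 1.7) → out
#7 (6,15): internal coord 6 + (15)·β' = +1.45837; +1.45837 ∈ [0.5, 1.7) → IN Λ
#8 (2,1): internal coord 2 + (1)·β' = +1.69722; +1.69722 ∈ [0.5, 1.7) → IN Λ

1, 2, 3, 7, 8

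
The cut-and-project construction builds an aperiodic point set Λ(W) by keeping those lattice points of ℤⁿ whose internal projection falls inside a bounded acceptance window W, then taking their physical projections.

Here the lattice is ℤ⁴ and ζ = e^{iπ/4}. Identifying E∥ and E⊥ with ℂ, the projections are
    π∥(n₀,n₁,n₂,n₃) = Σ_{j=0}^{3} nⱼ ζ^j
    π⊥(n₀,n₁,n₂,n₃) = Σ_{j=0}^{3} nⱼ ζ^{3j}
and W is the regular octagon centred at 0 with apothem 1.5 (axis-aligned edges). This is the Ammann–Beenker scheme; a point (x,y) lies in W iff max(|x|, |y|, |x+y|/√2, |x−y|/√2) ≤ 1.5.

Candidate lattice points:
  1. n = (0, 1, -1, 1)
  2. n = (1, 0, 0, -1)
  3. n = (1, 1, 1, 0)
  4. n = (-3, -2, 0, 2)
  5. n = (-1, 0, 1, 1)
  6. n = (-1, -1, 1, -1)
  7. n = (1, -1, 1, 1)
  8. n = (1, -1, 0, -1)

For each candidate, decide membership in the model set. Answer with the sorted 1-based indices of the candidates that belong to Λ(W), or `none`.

2, 3, 4, 5

With ζ = e^{iπ/4} the internal vectors are ζ^0,ζ^3,ζ^6,ζ^9.
#1 (0, 1, -1, 1): internal (0.000000, 2.414214); octagon support 2.414214 vs apothem 1.5 → ∉ W
#2 (1, 0, 0, -1): internal (0.292893, -0.707107); octagon support 0.707107 vs apothem 1.5 → ∈ W
#3 (1, 1, 1, 0): internal (0.292893, -0.292893); octagon support 0.414214 vs apothem 1.5 → ∈ W
#4 (-3, -2, 0, 2): internal (-0.171573, 0.000000); octagon support 0.171573 vs apothem 1.5 → ∈ W
#5 (-1, 0, 1, 1): internal (-0.292893, -0.292893); octagon support 0.414214 vs apothem 1.5 → ∈ W
#6 (-1, -1, 1, -1): internal (-1.000000, -2.414214); octagon support 2.414214 vs apothem 1.5 → ∉ W
#7 (1, -1, 1, 1): internal (2.414214, -1.000000); octagon support 2.414214 vs apothem 1.5 → ∉ W
#8 (1, -1, 0, -1): internal (1.000000, -1.414214); octagon support 1.707107 vs apothem 1.5 → ∉ W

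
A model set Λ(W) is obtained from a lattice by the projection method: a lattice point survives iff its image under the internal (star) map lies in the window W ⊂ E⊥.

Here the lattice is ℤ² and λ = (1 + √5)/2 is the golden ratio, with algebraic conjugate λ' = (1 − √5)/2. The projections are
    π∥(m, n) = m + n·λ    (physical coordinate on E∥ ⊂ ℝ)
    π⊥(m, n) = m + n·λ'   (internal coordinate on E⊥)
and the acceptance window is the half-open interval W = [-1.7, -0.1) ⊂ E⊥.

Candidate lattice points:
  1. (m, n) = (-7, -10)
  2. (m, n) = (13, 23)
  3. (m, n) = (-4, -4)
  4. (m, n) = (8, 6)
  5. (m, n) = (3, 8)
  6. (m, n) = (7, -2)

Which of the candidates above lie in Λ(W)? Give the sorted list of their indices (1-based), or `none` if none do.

1, 2, 3

λ' = (1−√5)/2 ≈ -0.618034.
candidate 1: (m,n)=(-7,-10) → π∥ = -7-10·λ ≈ -23.180340, π⊥ = -7-10·λ' ≈ -0.819660 ∈ [-1.7, -0.1) ⇒ IN Λ
candidate 2: (m,n)=(13,23) → π∥ = 13+23·λ ≈ 50.214782, π⊥ = 13+23·λ' ≈ -1.214782 ∈ [-1.7, -0.1) ⇒ IN Λ
candidate 3: (m,n)=(-4,-4) → π∥ = -4-4·λ ≈ -10.472136, π⊥ = -4-4·λ' ≈ -1.527864 ∈ [-1.7, -0.1) ⇒ IN Λ
candidate 4: (m,n)=(8,6) → π∥ = 8+6·λ ≈ 17.708204, π⊥ = 8+6·λ' ≈ 4.291796 ∉ [-1.7, -0.1) ⇒ out
candidate 5: (m,n)=(3,8) → π∥ = 3+8·λ ≈ 15.944272, π⊥ = 3+8·λ' ≈ -1.944272 ∉ [-1.7, -0.1) ⇒ out
candidate 6: (m,n)=(7,-2) → π∥ = 7-2·λ ≈ 3.763932, π⊥ = 7-2·λ' ≈ 8.236068 ∉ [-1.7, -0.1) ⇒ out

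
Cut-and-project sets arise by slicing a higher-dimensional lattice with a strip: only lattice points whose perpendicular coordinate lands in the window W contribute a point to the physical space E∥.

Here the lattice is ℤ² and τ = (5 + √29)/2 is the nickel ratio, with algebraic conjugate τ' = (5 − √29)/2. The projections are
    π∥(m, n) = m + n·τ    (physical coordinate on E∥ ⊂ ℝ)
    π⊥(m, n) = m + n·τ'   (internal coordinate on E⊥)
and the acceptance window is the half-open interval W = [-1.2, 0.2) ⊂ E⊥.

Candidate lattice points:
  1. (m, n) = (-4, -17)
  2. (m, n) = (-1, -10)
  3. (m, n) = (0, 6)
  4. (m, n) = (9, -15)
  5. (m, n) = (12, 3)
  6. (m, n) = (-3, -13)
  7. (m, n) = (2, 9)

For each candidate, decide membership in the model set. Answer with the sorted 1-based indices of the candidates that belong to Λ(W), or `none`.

Numerically τ ≈ 5.1926 and τ' = −1/τ ≈ -0.1926.
[1] lift (-4,-17): star map gives -0.7261; window check -1.2 ≤ -0.7261 < 0.2 is true → IN Λ
[2] lift (-1,-10): star map gives 0.9258; window check -1.2 ≤ 0.9258 < 0.2 is false → out
[3] lift (0,6): star map gives -1.1555; window check -1.2 ≤ -1.1555 < 0.2 is true → IN Λ
[4] lift (9,-15): star map gives 11.8887; window check -1.2 ≤ 11.8887 < 0.2 is false → out
[5] lift (12,3): star map gives 11.4223; window check -1.2 ≤ 11.4223 < 0.2 is false → out
[6] lift (-3,-13): star map gives -0.4964; window check -1.2 ≤ -0.4964 < 0.2 is true → IN Λ
[7] lift (2,9): star map gives 0.2668; window check -1.2 ≤ 0.2668 < 0.2 is false → out

1, 3, 6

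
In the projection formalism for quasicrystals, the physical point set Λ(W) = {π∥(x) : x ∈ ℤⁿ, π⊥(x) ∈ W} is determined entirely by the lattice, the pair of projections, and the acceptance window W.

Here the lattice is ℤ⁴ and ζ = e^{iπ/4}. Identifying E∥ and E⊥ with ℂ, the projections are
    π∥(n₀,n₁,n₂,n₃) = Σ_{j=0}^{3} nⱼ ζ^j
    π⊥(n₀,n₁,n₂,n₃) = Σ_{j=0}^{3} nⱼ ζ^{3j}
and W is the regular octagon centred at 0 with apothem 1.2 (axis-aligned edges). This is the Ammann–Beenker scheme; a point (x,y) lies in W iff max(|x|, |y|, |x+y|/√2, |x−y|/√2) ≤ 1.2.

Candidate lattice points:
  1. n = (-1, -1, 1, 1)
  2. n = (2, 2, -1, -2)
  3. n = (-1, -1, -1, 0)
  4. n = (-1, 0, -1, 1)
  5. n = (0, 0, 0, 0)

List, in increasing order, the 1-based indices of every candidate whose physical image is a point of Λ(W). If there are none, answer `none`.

With ζ = e^{iπ/4} the internal vectors are ζ^0,ζ^3,ζ^6,ζ^9.
candidate 1: n = (-1, -1, 1, 1) → π⊥ ≈ (+0.41421, -1.00000); max(|x|,|y|,|x±y|/√2) = 1.00000 ≤ 1.2 ⇒ ∈ W
candidate 2: n = (2, 2, -1, -2) → π⊥ ≈ (-0.82843, +1.00000); max(|x|,|y|,|x±y|/√2) = 1.29289 > 1.2 ⇒ ∉ W
candidate 3: n = (-1, -1, -1, 0) → π⊥ ≈ (-0.29289, +0.29289); max(|x|,|y|,|x±y|/√2) = 0.41421 ≤ 1.2 ⇒ ∈ W
candidate 4: n = (-1, 0, -1, 1) → π⊥ ≈ (-0.29289, +1.70711); max(|x|,|y|,|x±y|/√2) = 1.70711 > 1.2 ⇒ ∉ W
candidate 5: n = (0, 0, 0, 0) → π⊥ ≈ (+0.00000, +0.00000); max(|x|,|y|,|x±y|/√2) = 0.00000 ≤ 1.2 ⇒ ∈ W

1, 3, 5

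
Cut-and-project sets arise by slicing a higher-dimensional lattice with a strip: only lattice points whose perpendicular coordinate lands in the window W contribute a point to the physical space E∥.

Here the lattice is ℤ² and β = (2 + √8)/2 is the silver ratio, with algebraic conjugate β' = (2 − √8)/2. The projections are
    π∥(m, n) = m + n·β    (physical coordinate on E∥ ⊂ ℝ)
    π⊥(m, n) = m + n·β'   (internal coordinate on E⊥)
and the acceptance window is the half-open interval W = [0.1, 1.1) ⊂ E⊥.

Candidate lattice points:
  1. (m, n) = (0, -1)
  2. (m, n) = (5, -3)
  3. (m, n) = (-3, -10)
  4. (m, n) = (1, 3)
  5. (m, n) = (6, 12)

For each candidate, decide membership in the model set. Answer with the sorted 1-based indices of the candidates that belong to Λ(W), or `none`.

Compute β' = (2−√8)/2 = -0.41421, so π⊥(m,n) = m -0.41421·n.
[1] lift (0,-1): star map gives 0.41421; window check 0.1 ≤ 0.41421 < 1.1 is true → IN Λ
[2] lift (5,-3): star map gives 6.24264; window check 0.1 ≤ 6.24264 < 1.1 is false → out
[3] lift (-3,-10): star map gives 1.14214; window check 0.1 ≤ 1.14214 < 1.1 is false → out
[4] lift (1,3): star map gives -0.24264; window check 0.1 ≤ -0.24264 < 1.1 is false → out
[5] lift (6,12): star map gives 1.02944; window check 0.1 ≤ 1.02944 < 1.1 is true → IN Λ

1, 5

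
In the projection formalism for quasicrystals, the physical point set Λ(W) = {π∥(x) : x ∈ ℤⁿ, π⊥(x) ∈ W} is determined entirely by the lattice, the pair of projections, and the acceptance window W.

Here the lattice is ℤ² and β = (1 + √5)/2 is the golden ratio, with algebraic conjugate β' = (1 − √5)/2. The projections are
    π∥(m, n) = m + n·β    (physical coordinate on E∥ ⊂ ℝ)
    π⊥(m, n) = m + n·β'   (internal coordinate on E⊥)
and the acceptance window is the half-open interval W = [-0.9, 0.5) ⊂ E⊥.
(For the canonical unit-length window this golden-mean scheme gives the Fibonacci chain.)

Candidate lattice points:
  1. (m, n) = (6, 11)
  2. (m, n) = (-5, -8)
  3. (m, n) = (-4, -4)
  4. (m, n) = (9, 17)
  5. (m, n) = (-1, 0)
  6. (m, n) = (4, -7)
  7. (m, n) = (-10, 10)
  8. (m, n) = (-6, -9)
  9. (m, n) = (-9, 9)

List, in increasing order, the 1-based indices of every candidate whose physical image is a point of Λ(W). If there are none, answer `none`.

Numerically β ≈ 1.61803 and β' = −1/β ≈ -0.61803.
#1 (6,11): internal coord 6 + (11)·β' = -0.79837; -0.79837 ∈ [-0.9, 0.5) → IN Λ
#2 (-5,-8): internal coord -5 + (-8)·β' = -0.05573; -0.05573 ∈ [-0.9, 0.5) → IN Λ
#3 (-4,-4): internal coord -4 + (-4)·β' = -1.52786; -1.52786 ∉ [-0.9, 0.5) → out
#4 (9,17): internal coord 9 + (17)·β' = -1.50658; -1.50658 ∉ [-0.9, 0.5) → out
#5 (-1,0): internal coord -1 + (0)·β' = -1.00000; -1.00000 ∉ [-0.9, 0.5) → out
#6 (4,-7): internal coord 4 + (-7)·β' = +8.32624; +8.32624 ∉ [-0.9, 0.5) → out
#7 (-10,10): internal coord -10 + (10)·β' = -16.18034; -16.18034 ∉ [-0.9, 0.5) → out
#8 (-6,-9): internal coord -6 + (-9)·β' = -0.43769; -0.43769 ∈ [-0.9, 0.5) → IN Λ
#9 (-9,9): internal coord -9 + (9)·β' = -14.56231; -14.56231 ∉ [-0.9, 0.5) → out

1, 2, 8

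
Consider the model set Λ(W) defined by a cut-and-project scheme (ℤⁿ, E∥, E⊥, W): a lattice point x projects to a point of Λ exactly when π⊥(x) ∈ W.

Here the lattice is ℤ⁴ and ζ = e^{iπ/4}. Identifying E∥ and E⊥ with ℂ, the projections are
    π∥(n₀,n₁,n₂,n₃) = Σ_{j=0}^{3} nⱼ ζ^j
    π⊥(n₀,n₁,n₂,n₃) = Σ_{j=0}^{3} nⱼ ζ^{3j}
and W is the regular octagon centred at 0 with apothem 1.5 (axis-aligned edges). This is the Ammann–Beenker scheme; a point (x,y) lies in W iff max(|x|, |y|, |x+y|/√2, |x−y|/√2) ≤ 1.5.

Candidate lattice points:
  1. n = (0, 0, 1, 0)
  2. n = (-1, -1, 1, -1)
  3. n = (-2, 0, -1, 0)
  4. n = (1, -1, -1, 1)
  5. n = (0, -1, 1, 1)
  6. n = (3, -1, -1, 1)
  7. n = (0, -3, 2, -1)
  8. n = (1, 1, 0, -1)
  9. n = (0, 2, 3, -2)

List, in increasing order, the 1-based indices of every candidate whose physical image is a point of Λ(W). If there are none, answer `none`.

With ζ = e^{iπ/4} the internal vectors are ζ^0,ζ^3,ζ^6,ζ^9.
candidate 1: n = (0, 0, 1, 0) → π⊥ ≈ (+0.0000, -1.0000); max(|x|,|y|,|x±y|/√2) = 1.0000 ≤ 1.5 ⇒ ∈ W
candidate 2: n = (-1, -1, 1, -1) → π⊥ ≈ (-1.0000, -2.4142); max(|x|,|y|,|x±y|/√2) = 2.4142 > 1.5 ⇒ ∉ W
candidate 3: n = (-2, 0, -1, 0) → π⊥ ≈ (-2.0000, +1.0000); max(|x|,|y|,|x±y|/√2) = 2.1213 > 1.5 ⇒ ∉ W
candidate 4: n = (1, -1, -1, 1) → π⊥ ≈ (+2.4142, +1.0000); max(|x|,|y|,|x±y|/√2) = 2.4142 > 1.5 ⇒ ∉ W
candidate 5: n = (0, -1, 1, 1) → π⊥ ≈ (+1.4142, -1.0000); max(|x|,|y|,|x±y|/√2) = 1.7071 > 1.5 ⇒ ∉ W
candidate 6: n = (3, -1, -1, 1) → π⊥ ≈ (+4.4142, +1.0000); max(|x|,|y|,|x±y|/√2) = 4.4142 > 1.5 ⇒ ∉ W
candidate 7: n = (0, -3, 2, -1) → π⊥ ≈ (+1.4142, -4.8284); max(|x|,|y|,|x±y|/√2) = 4.8284 > 1.5 ⇒ ∉ W
candidate 8: n = (1, 1, 0, -1) → π⊥ ≈ (-0.4142, +0.0000); max(|x|,|y|,|x±y|/√2) = 0.4142 ≤ 1.5 ⇒ ∈ W
candidate 9: n = (0, 2, 3, -2) → π⊥ ≈ (-2.8284, -3.0000); max(|x|,|y|,|x±y|/√2) = 4.1213 > 1.5 ⇒ ∉ W

1, 8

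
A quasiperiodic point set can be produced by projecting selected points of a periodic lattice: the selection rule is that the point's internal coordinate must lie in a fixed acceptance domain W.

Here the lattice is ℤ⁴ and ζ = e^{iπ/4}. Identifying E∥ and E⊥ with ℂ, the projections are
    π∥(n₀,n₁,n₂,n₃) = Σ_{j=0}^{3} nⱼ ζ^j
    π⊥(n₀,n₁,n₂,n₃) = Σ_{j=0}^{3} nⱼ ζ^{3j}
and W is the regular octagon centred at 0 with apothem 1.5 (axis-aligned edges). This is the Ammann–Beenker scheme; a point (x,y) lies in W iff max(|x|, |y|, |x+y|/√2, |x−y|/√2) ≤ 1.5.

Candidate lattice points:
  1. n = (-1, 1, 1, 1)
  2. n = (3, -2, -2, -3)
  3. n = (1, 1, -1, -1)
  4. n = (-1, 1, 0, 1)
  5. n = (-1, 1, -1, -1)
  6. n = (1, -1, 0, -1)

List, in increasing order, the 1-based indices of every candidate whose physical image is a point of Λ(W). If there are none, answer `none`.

Internal map: ζ^{3j} for j=0..3 gives (1,0), (−√2/2,√2/2), (0,−1), (√2/2,√2/2).
candidate 1: n = (-1, 1, 1, 1) → π⊥ ≈ (-1.000000, +0.414214); max(|x|,|y|,|x±y|/√2) = 1.000000 ≤ 1.5 ⇒ ∈ W
candidate 2: n = (3, -2, -2, -3) → π⊥ ≈ (+2.292893, -1.535534); max(|x|,|y|,|x±y|/√2) = 2.707107 > 1.5 ⇒ ∉ W
candidate 3: n = (1, 1, -1, -1) → π⊥ ≈ (-0.414214, +1.000000); max(|x|,|y|,|x±y|/√2) = 1.000000 ≤ 1.5 ⇒ ∈ W
candidate 4: n = (-1, 1, 0, 1) → π⊥ ≈ (-1.000000, +1.414214); max(|x|,|y|,|x±y|/√2) = 1.707107 > 1.5 ⇒ ∉ W
candidate 5: n = (-1, 1, -1, -1) → π⊥ ≈ (-2.414214, +1.000000); max(|x|,|y|,|x±y|/√2) = 2.414214 > 1.5 ⇒ ∉ W
candidate 6: n = (1, -1, 0, -1) → π⊥ ≈ (+1.000000, -1.414214); max(|x|,|y|,|x±y|/√2) = 1.707107 > 1.5 ⇒ ∉ W

1, 3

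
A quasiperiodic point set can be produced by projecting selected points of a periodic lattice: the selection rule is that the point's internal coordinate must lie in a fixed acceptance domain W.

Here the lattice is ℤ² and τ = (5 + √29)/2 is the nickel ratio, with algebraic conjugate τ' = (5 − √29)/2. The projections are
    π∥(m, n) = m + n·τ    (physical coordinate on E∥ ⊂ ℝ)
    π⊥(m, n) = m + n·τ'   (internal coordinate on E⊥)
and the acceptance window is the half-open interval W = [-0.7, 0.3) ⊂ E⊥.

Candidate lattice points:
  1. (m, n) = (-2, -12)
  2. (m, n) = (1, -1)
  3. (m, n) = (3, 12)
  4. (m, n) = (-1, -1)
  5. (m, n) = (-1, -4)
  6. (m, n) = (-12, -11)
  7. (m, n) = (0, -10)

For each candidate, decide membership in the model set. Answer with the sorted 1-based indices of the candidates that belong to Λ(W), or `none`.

Numerically τ ≈ 5.1926 and τ' = −1/τ ≈ -0.1926.
[1] lift (-2,-12): star map gives 0.3110; window check -0.7 ≤ 0.3110 < 0.3 is false → out
[2] lift (1,-1): star map gives 1.1926; window check -0.7 ≤ 1.1926 < 0.3 is false → out
[3] lift (3,12): star map gives 0.6890; window check -0.7 ≤ 0.6890 < 0.3 is false → out
[4] lift (-1,-1): star map gives -0.8074; window check -0.7 ≤ -0.8074 < 0.3 is false → out
[5] lift (-1,-4): star map gives -0.2297; window check -0.7 ≤ -0.2297 < 0.3 is true → IN Λ
[6] lift (-12,-11): star map gives -9.8816; window check -0.7 ≤ -9.8816 < 0.3 is false → out
[7] lift (0,-10): star map gives 1.9258; window check -0.7 ≤ 1.9258 < 0.3 is false → out

5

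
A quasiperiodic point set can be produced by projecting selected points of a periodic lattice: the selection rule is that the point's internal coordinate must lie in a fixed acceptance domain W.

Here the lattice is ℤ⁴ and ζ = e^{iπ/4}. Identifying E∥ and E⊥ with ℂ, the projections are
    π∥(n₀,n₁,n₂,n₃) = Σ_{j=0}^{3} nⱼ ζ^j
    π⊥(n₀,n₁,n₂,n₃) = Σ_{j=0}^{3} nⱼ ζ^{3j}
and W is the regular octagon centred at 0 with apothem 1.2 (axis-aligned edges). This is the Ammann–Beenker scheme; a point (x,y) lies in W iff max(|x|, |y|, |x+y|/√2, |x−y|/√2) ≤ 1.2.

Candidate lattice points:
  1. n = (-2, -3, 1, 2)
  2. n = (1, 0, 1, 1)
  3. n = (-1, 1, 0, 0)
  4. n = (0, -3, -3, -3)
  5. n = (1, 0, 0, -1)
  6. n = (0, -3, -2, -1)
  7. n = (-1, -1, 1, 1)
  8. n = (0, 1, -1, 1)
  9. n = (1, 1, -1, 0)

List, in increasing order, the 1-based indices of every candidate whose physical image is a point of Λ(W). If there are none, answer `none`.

π⊥(n) = n₀ + n₁ζ³ + n₂ζ⁶ + n₃ζ⁹ where ζ = e^{iπ/4}.
#1 (-2, -3, 1, 2): internal (1.5355, -1.7071); octagon support 2.2929 vs apothem 1.2 → ∉ W
#2 (1, 0, 1, 1): internal (1.7071, -0.2929); octagon support 1.7071 vs apothem 1.2 → ∉ W
#3 (-1, 1, 0, 0): internal (-1.7071, 0.7071); octagon support 1.7071 vs apothem 1.2 → ∉ W
#4 (0, -3, -3, -3): internal (0.0000, -1.2426); octagon support 1.2426 vs apothem 1.2 → ∉ W
#5 (1, 0, 0, -1): internal (0.2929, -0.7071); octagon support 0.7071 vs apothem 1.2 → ∈ W
#6 (0, -3, -2, -1): internal (1.4142, -0.8284); octagon support 1.5858 vs apothem 1.2 → ∉ W
#7 (-1, -1, 1, 1): internal (0.4142, -1.0000); octagon support 1.0000 vs apothem 1.2 → ∈ W
#8 (0, 1, -1, 1): internal (0.0000, 2.4142); octagon support 2.4142 vs apothem 1.2 → ∉ W
#9 (1, 1, -1, 0): internal (0.2929, 1.7071); octagon support 1.7071 vs apothem 1.2 → ∉ W

5, 7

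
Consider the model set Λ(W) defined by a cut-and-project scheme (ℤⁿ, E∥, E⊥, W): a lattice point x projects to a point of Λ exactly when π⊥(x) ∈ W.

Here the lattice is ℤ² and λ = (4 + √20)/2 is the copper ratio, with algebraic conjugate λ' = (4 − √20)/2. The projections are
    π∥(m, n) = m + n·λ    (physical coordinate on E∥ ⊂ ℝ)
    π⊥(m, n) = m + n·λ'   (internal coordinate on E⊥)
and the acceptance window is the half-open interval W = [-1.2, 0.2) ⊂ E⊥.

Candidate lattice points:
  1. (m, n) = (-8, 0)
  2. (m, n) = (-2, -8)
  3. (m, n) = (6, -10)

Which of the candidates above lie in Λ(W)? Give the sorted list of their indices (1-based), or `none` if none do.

λ' = (4−√20)/2 ≈ -0.23607.
[1] lift (-8,0): star map gives -8.00000; window check -1.2 ≤ -8.00000 < 0.2 is false → out
[2] lift (-2,-8): star map gives -0.11146; window check -1.2 ≤ -0.11146 < 0.2 is true → IN Λ
[3] lift (6,-10): star map gives 8.36068; window check -1.2 ≤ 8.36068 < 0.2 is false → out

2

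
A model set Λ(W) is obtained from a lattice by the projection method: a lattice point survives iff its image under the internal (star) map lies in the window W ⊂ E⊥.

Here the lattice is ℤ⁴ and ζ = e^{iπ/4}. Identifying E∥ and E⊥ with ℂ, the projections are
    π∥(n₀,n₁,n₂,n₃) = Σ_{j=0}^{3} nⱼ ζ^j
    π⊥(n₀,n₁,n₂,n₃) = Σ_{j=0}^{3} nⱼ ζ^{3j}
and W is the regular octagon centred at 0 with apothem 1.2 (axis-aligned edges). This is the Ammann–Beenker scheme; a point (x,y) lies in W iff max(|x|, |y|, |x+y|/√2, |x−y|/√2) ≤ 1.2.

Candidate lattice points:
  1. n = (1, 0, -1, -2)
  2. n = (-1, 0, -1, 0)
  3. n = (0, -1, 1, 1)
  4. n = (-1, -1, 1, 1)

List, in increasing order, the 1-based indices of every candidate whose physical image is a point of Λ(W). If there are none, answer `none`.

1, 4

Internal map: ζ^{3j} for j=0..3 gives (1,0), (−√2/2,√2/2), (0,−1), (√2/2,√2/2).
#1 (1, 0, -1, -2): internal (-0.41421, -0.41421); octagon support 0.58579 vs apothem 1.2 → ∈ W
#2 (-1, 0, -1, 0): internal (-1.00000, 1.00000); octagon support 1.41421 vs apothem 1.2 → ∉ W
#3 (0, -1, 1, 1): internal (1.41421, -1.00000); octagon support 1.70711 vs apothem 1.2 → ∉ W
#4 (-1, -1, 1, 1): internal (0.41421, -1.00000); octagon support 1.00000 vs apothem 1.2 → ∈ W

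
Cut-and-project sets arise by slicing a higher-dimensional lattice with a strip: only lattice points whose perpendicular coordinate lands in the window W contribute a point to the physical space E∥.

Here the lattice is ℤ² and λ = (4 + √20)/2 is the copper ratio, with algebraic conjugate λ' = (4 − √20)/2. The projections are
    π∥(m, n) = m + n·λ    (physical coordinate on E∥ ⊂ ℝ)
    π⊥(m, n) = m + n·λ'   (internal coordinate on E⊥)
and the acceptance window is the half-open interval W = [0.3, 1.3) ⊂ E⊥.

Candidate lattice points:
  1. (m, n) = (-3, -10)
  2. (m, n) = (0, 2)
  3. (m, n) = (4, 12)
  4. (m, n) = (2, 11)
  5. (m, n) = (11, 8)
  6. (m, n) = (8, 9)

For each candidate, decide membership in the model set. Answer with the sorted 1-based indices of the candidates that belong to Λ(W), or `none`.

3

λ' = (4−√20)/2 ≈ -0.2361.
candidate 1: (m,n)=(-3,-10) → π∥ = -3-10·λ ≈ -45.3607, π⊥ = -3-10·λ' ≈ -0.6393 ∉ [0.3, 1.3) ⇒ out
candidate 2: (m,n)=(0,2) → π∥ = 0+2·λ ≈ 8.4721, π⊥ = 0+2·λ' ≈ -0.4721 ∉ [0.3, 1.3) ⇒ out
candidate 3: (m,n)=(4,12) → π∥ = 4+12·λ ≈ 54.8328, π⊥ = 4+12·λ' ≈ 1.1672 ∈ [0.3, 1.3) ⇒ IN Λ
candidate 4: (m,n)=(2,11) → π∥ = 2+11·λ ≈ 48.5967, π⊥ = 2+11·λ' ≈ -0.5967 ∉ [0.3, 1.3) ⇒ out
candidate 5: (m,n)=(11,8) → π∥ = 11+8·λ ≈ 44.8885, π⊥ = 11+8·λ' ≈ 9.1115 ∉ [0.3, 1.3) ⇒ out
candidate 6: (m,n)=(8,9) → π∥ = 8+9·λ ≈ 46.1246, π⊥ = 8+9·λ' ≈ 5.8754 ∉ [0.3, 1.3) ⇒ out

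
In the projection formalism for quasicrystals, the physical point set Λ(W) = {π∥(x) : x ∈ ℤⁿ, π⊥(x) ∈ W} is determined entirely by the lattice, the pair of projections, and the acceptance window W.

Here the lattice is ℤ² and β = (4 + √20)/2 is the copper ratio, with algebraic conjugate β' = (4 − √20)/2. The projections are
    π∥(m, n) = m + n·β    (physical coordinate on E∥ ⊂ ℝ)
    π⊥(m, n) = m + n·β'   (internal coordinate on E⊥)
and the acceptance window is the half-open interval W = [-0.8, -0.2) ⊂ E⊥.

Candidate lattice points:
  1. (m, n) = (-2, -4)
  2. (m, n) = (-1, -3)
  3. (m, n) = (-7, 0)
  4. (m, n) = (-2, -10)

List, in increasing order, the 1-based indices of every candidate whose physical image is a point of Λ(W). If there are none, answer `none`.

2

β' = (4−√20)/2 ≈ -0.2361.
[1] lift (-2,-4): star map gives -1.0557; window check -0.8 ≤ -1.0557 < -0.2 is false → out
[2] lift (-1,-3): star map gives -0.2918; window check -0.8 ≤ -0.2918 < -0.2 is true → IN Λ
[3] lift (-7,0): star map gives -7.0000; window check -0.8 ≤ -7.0000 < -0.2 is false → out
[4] lift (-2,-10): star map gives 0.3607; window check -0.8 ≤ 0.3607 < -0.2 is false → out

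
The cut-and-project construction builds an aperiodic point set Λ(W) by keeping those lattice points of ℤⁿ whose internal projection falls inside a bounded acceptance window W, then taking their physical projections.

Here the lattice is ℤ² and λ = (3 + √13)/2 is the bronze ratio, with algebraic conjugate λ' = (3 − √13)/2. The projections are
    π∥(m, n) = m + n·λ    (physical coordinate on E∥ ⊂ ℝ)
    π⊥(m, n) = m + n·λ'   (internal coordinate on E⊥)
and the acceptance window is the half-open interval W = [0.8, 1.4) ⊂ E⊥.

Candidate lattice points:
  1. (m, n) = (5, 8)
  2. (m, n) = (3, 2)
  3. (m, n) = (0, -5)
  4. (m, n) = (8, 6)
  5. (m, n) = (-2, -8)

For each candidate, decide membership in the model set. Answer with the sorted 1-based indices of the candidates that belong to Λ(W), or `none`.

Compute λ' = (3−√13)/2 = -0.302776, so π⊥(m,n) = m -0.302776·n.
#1 (5,8): internal coord 5 + (8)·λ' = +2.577795; +2.577795 ∉ [0.8, 1.4) → out
#2 (3,2): internal coord 3 + (2)·λ' = +2.394449; +2.394449 ∉ [0.8, 1.4) → out
#3 (0,-5): internal coord 0 + (-5)·λ' = +1.513878; +1.513878 ∉ [0.8, 1.4) → out
#4 (8,6): internal coord 8 + (6)·λ' = +6.183346; +6.183346 ∉ [0.8, 1.4) → out
#5 (-2,-8): internal coord -2 + (-8)·λ' = +0.422205; +0.422205 ∉ [0.8, 1.4) → out

none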